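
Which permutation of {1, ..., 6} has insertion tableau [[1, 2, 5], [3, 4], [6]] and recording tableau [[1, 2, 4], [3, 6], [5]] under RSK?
Reverse the RSK construction: for i from n down to 1, find the cell of Q containing i, remove the entry at that cell from P, and reverse-bump it up through P; the value ejected from row 1 is w(i).

Step i=6: Q has 6 at row 2, column 2; remove 4 from row 2 of P and reverse-bump: 4 enters row 1 and ejects 2. So w(6) = 2. P is now [[1, 4, 5], [3], [6]].
Step i=5: Q has 5 at row 3, column 1; remove 6 from row 3 of P and reverse-bump: 6 enters row 2 and ejects 3; 3 enters row 1 and ejects 1. So w(5) = 1. P is now [[3, 4, 5], [6]].
Step i=4: Q has 4 at row 1, column 3; remove that cell from P, ejecting 5. So w(4) = 5. P is now [[3, 4], [6]].
Step i=3: Q has 3 at row 2, column 1; remove 6 from row 2 of P and reverse-bump: 6 enters row 1 and ejects 4. So w(3) = 4. P is now [[3, 6]].
Step i=2: Q has 2 at row 1, column 2; remove that cell from P, ejecting 6. So w(2) = 6. P is now [[3]].
Step i=1: Q has 1 at row 1, column 1; remove that cell from P, ejecting 3. So w(1) = 3. P is now [].

So w = 3 6 4 5 1 2.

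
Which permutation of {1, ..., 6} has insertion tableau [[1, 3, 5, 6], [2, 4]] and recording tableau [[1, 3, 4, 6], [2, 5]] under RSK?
2 1 4 5 3 6

Reverse RSK: for i = n, n-1, ..., 1, locate i in Q, remove the corresponding corner cell from P, and reverse-bump its entry up through P; the value ejected from row 1 is w(i).

So w = 2 1 4 5 3 6.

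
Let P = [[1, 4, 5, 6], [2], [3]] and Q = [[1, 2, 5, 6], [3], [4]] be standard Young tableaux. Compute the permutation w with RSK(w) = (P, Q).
Reverse the RSK construction: for i from n down to 1, find the cell of Q containing i, remove the entry at that cell from P, and reverse-bump it up through P; the value ejected from row 1 is w(i).

Step i=6: Q has 6 at row 1, column 4; remove that cell from P, ejecting 6. So w(6) = 6. P is now [[1, 4, 5], [2], [3]].
Step i=5: Q has 5 at row 1, column 3; remove that cell from P, ejecting 5. So w(5) = 5. P is now [[1, 4], [2], [3]].
Step i=4: Q has 4 at row 3, column 1; remove 3 from row 3 of P and reverse-bump: 3 enters row 2 and ejects 2; 2 enters row 1 and ejects 1. So w(4) = 1. P is now [[2, 4], [3]].
Step i=3: Q has 3 at row 2, column 1; remove 3 from row 2 of P and reverse-bump: 3 enters row 1 and ejects 2. So w(3) = 2. P is now [[3, 4]].
Step i=2: Q has 2 at row 1, column 2; remove that cell from P, ejecting 4. So w(2) = 4. P is now [[3]].
Step i=1: Q has 1 at row 1, column 1; remove that cell from P, ejecting 3. So w(1) = 3. P is now [].

So w = 3 4 2 1 5 6.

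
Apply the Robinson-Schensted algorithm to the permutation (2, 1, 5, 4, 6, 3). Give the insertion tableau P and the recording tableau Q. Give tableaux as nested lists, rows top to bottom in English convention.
Insert each entry of the permutation into P by Schensted row insertion, recording in Q the position of each new cell.

Insert 2: appended to row 1. P = [[2]].
Insert 1: 1 bumps 2 from row 1; 2 starts row 2. P = [[1], [2]].
Insert 5: appended to row 1. P = [[1, 5], [2]].
Insert 4: 4 bumps 5 from row 1; 5 appends to row 2. P = [[1, 4], [2, 5]].
Insert 6: appended to row 1. P = [[1, 4, 6], [2, 5]].
Insert 3: 3 bumps 4 from row 1; 4 bumps 5 from row 2; 5 starts row 3. P = [[1, 3, 6], [2, 4], [5]].

So P = [[1, 3, 6], [2, 4], [5]], Q = [[1, 3, 5], [2, 4], [6]].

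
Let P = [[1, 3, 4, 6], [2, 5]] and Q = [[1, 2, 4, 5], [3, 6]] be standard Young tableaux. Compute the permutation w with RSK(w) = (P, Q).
Reverse RSK: for i = n, n-1, ..., 1, locate i in Q, remove the corresponding corner cell from P, and reverse-bump its entry up through P; the value ejected from row 1 is w(i).

So w = 2 3 1 5 6 4.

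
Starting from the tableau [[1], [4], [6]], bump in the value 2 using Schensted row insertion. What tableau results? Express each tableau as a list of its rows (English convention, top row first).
2 is larger than every entry of row 1, so it is appended to row 1. The new tableau is [[1, 2], [4], [6]].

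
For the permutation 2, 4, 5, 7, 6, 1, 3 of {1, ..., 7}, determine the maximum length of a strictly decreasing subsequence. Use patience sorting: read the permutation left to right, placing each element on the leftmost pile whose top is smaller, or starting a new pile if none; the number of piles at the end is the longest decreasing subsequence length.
3

2: new pile. tops = [2]
4: onto pile 1 (replacing 2). tops = [4]
5: onto pile 1 (replacing 4). tops = [5]
7: onto pile 1 (replacing 5). tops = [7]
6: new pile. tops = [7, 6]
1: new pile. tops = [7, 6, 1]
3: onto pile 3 (replacing 1). tops = [7, 6, 3]

3 piles, so the longest decreasing subsequence has length 3.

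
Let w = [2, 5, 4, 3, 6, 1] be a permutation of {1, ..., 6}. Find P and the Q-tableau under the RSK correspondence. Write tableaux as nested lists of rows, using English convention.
P = [[1, 3, 6], [2], [4], [5]], Q = [[1, 2, 5], [3], [4], [6]]

Insert each entry of the permutation into P by Schensted row insertion, recording in Q the position of each new cell.

Insert 2: appended to row 1. P = [[2]].
Insert 5: appended to row 1. P = [[2, 5]].
Insert 4: 4 bumps 5 from row 1; 5 starts row 2. P = [[2, 4], [5]].
Insert 3: 3 bumps 4 from row 1; 4 bumps 5 from row 2; 5 starts row 3. P = [[2, 3], [4], [5]].
Insert 6: appended to row 1. P = [[2, 3, 6], [4], [5]].
Insert 1: 1 bumps 2 from row 1; 2 bumps 4 from row 2; 4 bumps 5 from row 3; 5 starts row 4. P = [[1, 3, 6], [2], [4], [5]].

So P = [[1, 3, 6], [2], [4], [5]], Q = [[1, 2, 5], [3], [4], [6]].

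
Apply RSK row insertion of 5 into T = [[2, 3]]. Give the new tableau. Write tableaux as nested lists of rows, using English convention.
5 is larger than every entry of row 1, so it is appended to row 1. The new tableau is [[2, 3, 5]].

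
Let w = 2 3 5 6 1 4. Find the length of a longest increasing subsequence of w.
4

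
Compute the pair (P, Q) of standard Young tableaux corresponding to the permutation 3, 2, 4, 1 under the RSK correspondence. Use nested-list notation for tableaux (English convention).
P = [[1, 4], [2], [3]], Q = [[1, 3], [2], [4]]

Insert each entry of the permutation into P by Schensted row insertion, recording in Q the position of each new cell.

Insert 3: appended to row 1. P = [[3]], Q = [[1]].
Insert 2: 2 bumps 3 from row 1; 3 starts row 2. P = [[2], [3]], Q = [[1], [2]].
Insert 4: appended to row 1. P = [[2, 4], [3]], Q = [[1, 3], [2]].
Insert 1: 1 bumps 2 from row 1; 2 bumps 3 from row 2; 3 starts row 3. P = [[1, 4], [2], [3]], Q = [[1, 3], [2], [4]].

So P = [[1, 4], [2], [3]], Q = [[1, 3], [2], [4]].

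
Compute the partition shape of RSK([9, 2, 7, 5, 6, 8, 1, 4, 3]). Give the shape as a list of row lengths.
Row-insert each entry into an empty tableau.

After inserting 9: P = [[9]].
After inserting 2: P = [[2], [9]].
After inserting 7: P = [[2, 7], [9]].
After inserting 5: P = [[2, 5], [7], [9]].
After inserting 6: P = [[2, 5, 6], [7], [9]].
After inserting 8: P = [[2, 5, 6, 8], [7], [9]].
After inserting 1: P = [[1, 5, 6, 8], [2], [7], [9]].
After inserting 4: P = [[1, 4, 6, 8], [2, 5], [7], [9]].
After inserting 3: P = [[1, 3, 6, 8], [2, 4], [5], [7], [9]].

The final insertion tableau P = [[1, 3, 6, 8], [2, 4], [5], [7], [9]] has shape [4, 2, 1, 1, 1].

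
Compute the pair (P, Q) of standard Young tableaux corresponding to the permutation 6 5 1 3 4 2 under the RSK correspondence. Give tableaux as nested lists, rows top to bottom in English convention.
Insert each entry of the permutation into P by Schensted row insertion, recording in Q the position of each new cell.

Insert 6: appended to row 1. P = [[6]], Q = [[1]].
Insert 5: 5 bumps 6 from row 1; 6 starts row 2. P = [[5], [6]], Q = [[1], [2]].
Insert 1: 1 bumps 5 from row 1; 5 bumps 6 from row 2; 6 starts row 3. P = [[1], [5], [6]], Q = [[1], [2], [3]].
Insert 3: appended to row 1. P = [[1, 3], [5], [6]], Q = [[1, 4], [2], [3]].
Insert 4: appended to row 1. P = [[1, 3, 4], [5], [6]], Q = [[1, 4, 5], [2], [3]].
Insert 2: 2 bumps 3 from row 1; 3 bumps 5 from row 2; 5 bumps 6 from row 3; 6 starts row 4. P = [[1, 2, 4], [3], [5], [6]], Q = [[1, 4, 5], [2], [3], [6]].

So P = [[1, 2, 4], [3], [5], [6]], Q = [[1, 4, 5], [2], [3], [6]].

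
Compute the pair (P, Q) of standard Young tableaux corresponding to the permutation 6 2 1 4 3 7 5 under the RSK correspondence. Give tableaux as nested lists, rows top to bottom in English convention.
P = [[1, 3, 5], [2, 4, 7], [6]], Q = [[1, 4, 6], [2, 5, 7], [3]]

Insert each entry of the permutation into P by Schensted row insertion, recording in Q the position of each new cell.

Insert 6: appended to row 1. P = [[6]].
Insert 2: 2 bumps 6 from row 1; 6 starts row 2. P = [[2], [6]].
Insert 1: 1 bumps 2 from row 1; 2 bumps 6 from row 2; 6 starts row 3. P = [[1], [2], [6]].
Insert 4: appended to row 1. P = [[1, 4], [2], [6]].
Insert 3: 3 bumps 4 from row 1; 4 appends to row 2. P = [[1, 3], [2, 4], [6]].
Insert 7: appended to row 1. P = [[1, 3, 7], [2, 4], [6]].
Insert 5: 5 bumps 7 from row 1; 7 appends to row 2. P = [[1, 3, 5], [2, 4, 7], [6]].

So P = [[1, 3, 5], [2, 4, 7], [6]], Q = [[1, 4, 6], [2, 5, 7], [3]].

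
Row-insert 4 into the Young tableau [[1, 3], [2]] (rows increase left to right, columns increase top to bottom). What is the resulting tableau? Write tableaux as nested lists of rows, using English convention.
4 is larger than every entry of row 1, so it is appended to row 1. The new tableau is [[1, 3, 4], [2]].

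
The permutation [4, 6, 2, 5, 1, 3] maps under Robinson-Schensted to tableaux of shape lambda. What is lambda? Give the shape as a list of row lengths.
[2, 2, 2]

Row-insert each entry into an empty tableau.

After inserting 4: P = [[4]].
After inserting 6: P = [[4, 6]].
After inserting 2: P = [[2, 6], [4]].
After inserting 5: P = [[2, 5], [4, 6]].
After inserting 1: P = [[1, 5], [2, 6], [4]].
After inserting 3: P = [[1, 3], [2, 5], [4, 6]].

The final insertion tableau P = [[1, 3], [2, 5], [4, 6]] has shape [2, 2, 2].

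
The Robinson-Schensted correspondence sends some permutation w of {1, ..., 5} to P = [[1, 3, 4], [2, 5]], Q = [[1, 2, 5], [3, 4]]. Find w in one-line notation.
2 5 1 3 4

Reverse the RSK construction: for i from n down to 1, find the cell of Q containing i, remove the entry at that cell from P, and reverse-bump it up through P; the value ejected from row 1 is w(i).

Step i=5: Q has 5 at row 1, column 3; remove that cell from P, ejecting 4. So w(5) = 4. P is now [[1, 3], [2, 5]].
Step i=4: Q has 4 at row 2, column 2; remove 5 from row 2 of P and reverse-bump: 5 enters row 1 and ejects 3. So w(4) = 3. P is now [[1, 5], [2]].
Step i=3: Q has 3 at row 2, column 1; remove 2 from row 2 of P and reverse-bump: 2 enters row 1 and ejects 1. So w(3) = 1. P is now [[2, 5]].
Step i=2: Q has 2 at row 1, column 2; remove that cell from P, ejecting 5. So w(2) = 5. P is now [[2]].
Step i=1: Q has 1 at row 1, column 1; remove that cell from P, ejecting 2. So w(1) = 2. P is now [].

So w = 2 5 1 3 4.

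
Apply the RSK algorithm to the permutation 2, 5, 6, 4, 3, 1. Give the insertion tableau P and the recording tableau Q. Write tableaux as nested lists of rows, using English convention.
P = [[1, 3, 6], [2], [4], [5]], Q = [[1, 2, 3], [4], [5], [6]]

Insert each entry of the permutation into P by Schensted row insertion, recording in Q the position of each new cell.

Insert 2: appended to row 1. P = [[2]].
Insert 5: appended to row 1. P = [[2, 5]].
Insert 6: appended to row 1. P = [[2, 5, 6]].
Insert 4: 4 bumps 5 from row 1; 5 starts row 2. P = [[2, 4, 6], [5]].
Insert 3: 3 bumps 4 from row 1; 4 bumps 5 from row 2; 5 starts row 3. P = [[2, 3, 6], [4], [5]].
Insert 1: 1 bumps 2 from row 1; 2 bumps 4 from row 2; 4 bumps 5 from row 3; 5 starts row 4. P = [[1, 3, 6], [2], [4], [5]].

So P = [[1, 3, 6], [2], [4], [5]], Q = [[1, 2, 3], [4], [5], [6]].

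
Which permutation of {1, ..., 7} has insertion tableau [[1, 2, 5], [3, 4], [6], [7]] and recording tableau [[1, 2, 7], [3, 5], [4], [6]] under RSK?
3 7 6 1 4 2 5

Reverse the RSK construction: for i from n down to 1, find the cell of Q containing i, remove the entry at that cell from P, and reverse-bump it up through P; the value ejected from row 1 is w(i).

Step i=7: Q has 7 at row 1, column 3; remove that cell from P, ejecting 5. So w(7) = 5. P is now [[1, 2], [3, 4], [6], [7]].
Step i=6: Q has 6 at row 4, column 1; remove 7 from row 4 of P and reverse-bump: 7 enters row 3 and ejects 6; 6 enters row 2 and ejects 4; 4 enters row 1 and ejects 2. So w(6) = 2. P is now [[1, 4], [3, 6], [7]].
Step i=5: Q has 5 at row 2, column 2; remove 6 from row 2 of P and reverse-bump: 6 enters row 1 and ejects 4. So w(5) = 4. P is now [[1, 6], [3], [7]].
Step i=4: Q has 4 at row 3, column 1; remove 7 from row 3 of P and reverse-bump: 7 enters row 2 and ejects 3; 3 enters row 1 and ejects 1. So w(4) = 1. P is now [[3, 6], [7]].
Step i=3: Q has 3 at row 2, column 1; remove 7 from row 2 of P and reverse-bump: 7 enters row 1 and ejects 6. So w(3) = 6. P is now [[3, 7]].
Step i=2: Q has 2 at row 1, column 2; remove that cell from P, ejecting 7. So w(2) = 7. P is now [[3]].
Step i=1: Q has 1 at row 1, column 1; remove that cell from P, ejecting 3. So w(1) = 3. P is now [].

So w = 3 7 6 1 4 2 5.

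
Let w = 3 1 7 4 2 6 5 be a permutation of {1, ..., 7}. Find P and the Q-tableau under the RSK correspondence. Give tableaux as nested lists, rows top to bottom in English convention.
Insert each entry of the permutation into P by Schensted row insertion, recording in Q the position of each new cell.

After inserting 3: P = [[3]].
After inserting 1: P = [[1], [3]].
After inserting 7: P = [[1, 7], [3]].
After inserting 4: P = [[1, 4], [3, 7]].
After inserting 2: P = [[1, 2], [3, 4], [7]].
After inserting 6: P = [[1, 2, 6], [3, 4], [7]].
After inserting 5: P = [[1, 2, 5], [3, 4, 6], [7]].

So P = [[1, 2, 5], [3, 4, 6], [7]], Q = [[1, 3, 6], [2, 4, 7], [5]].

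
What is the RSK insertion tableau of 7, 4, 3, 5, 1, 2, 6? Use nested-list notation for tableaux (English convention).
P = [[1, 2, 6], [3, 5], [4], [7]]

Insert 7: appended to row 1. P = [[7]].
Insert 4: 4 bumps 7 from row 1; 7 starts row 2. P = [[4], [7]].
Insert 3: 3 bumps 4 from row 1; 4 bumps 7 from row 2; 7 starts row 3. P = [[3], [4], [7]].
Insert 5: appended to row 1. P = [[3, 5], [4], [7]].
Insert 1: 1 bumps 3 from row 1; 3 bumps 4 from row 2; 4 bumps 7 from row 3; 7 starts row 4. P = [[1, 5], [3], [4], [7]].
Insert 2: 2 bumps 5 from row 1; 5 appends to row 2. P = [[1, 2], [3, 5], [4], [7]].
Insert 6: appended to row 1. P = [[1, 2, 6], [3, 5], [4], [7]].

So P = [[1, 2, 6], [3, 5], [4], [7]].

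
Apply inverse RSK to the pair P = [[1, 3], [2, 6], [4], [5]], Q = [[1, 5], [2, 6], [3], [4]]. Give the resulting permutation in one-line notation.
Reverse RSK: for i = n, n-1, ..., 1, locate i in Q, remove the corresponding corner cell from P, and reverse-bump its entry up through P; the value ejected from row 1 is w(i).

So w = 5 4 2 1 6 3.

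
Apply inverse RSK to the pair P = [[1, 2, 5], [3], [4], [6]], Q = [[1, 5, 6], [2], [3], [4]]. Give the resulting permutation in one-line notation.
6 4 3 1 2 5

Reverse the RSK construction: for i from n down to 1, find the cell of Q containing i, remove the entry at that cell from P, and reverse-bump it up through P; the value ejected from row 1 is w(i).

Step i=6: Q has 6 at row 1, column 3; remove that cell from P, ejecting 5. So w(6) = 5. P is now [[1, 2], [3], [4], [6]].
Step i=5: Q has 5 at row 1, column 2; remove that cell from P, ejecting 2. So w(5) = 2. P is now [[1], [3], [4], [6]].
Step i=4: Q has 4 at row 4, column 1; remove 6 from row 4 of P and reverse-bump: 6 enters row 3 and ejects 4; 4 enters row 2 and ejects 3; 3 enters row 1 and ejects 1. So w(4) = 1. P is now [[3], [4], [6]].
Step i=3: Q has 3 at row 3, column 1; remove 6 from row 3 of P and reverse-bump: 6 enters row 2 and ejects 4; 4 enters row 1 and ejects 3. So w(3) = 3. P is now [[4], [6]].
Step i=2: Q has 2 at row 2, column 1; remove 6 from row 2 of P and reverse-bump: 6 enters row 1 and ejects 4. So w(2) = 4. P is now [[6]].
Step i=1: Q has 1 at row 1, column 1; remove that cell from P, ejecting 6. So w(1) = 6. P is now [].

So w = 6 4 3 1 2 5.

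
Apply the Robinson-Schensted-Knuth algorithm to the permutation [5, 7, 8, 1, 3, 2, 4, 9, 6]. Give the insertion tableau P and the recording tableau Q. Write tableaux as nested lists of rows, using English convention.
Insert each entry of the permutation into P by Schensted row insertion, recording in Q the position of each new cell.

Insert 5: appended to row 1. P = [[5]].
Insert 7: appended to row 1. P = [[5, 7]].
Insert 8: appended to row 1. P = [[5, 7, 8]].
Insert 1: 1 bumps 5 from row 1; 5 starts row 2. P = [[1, 7, 8], [5]].
Insert 3: 3 bumps 7 from row 1; 7 appends to row 2. P = [[1, 3, 8], [5, 7]].
Insert 2: 2 bumps 3 from row 1; 3 bumps 5 from row 2; 5 starts row 3. P = [[1, 2, 8], [3, 7], [5]].
Insert 4: 4 bumps 8 from row 1; 8 appends to row 2. P = [[1, 2, 4], [3, 7, 8], [5]].
Insert 9: appended to row 1. P = [[1, 2, 4, 9], [3, 7, 8], [5]].
Insert 6: 6 bumps 9 from row 1; 9 appends to row 2. P = [[1, 2, 4, 6], [3, 7, 8, 9], [5]].

So P = [[1, 2, 4, 6], [3, 7, 8, 9], [5]], Q = [[1, 2, 3, 8], [4, 5, 7, 9], [6]].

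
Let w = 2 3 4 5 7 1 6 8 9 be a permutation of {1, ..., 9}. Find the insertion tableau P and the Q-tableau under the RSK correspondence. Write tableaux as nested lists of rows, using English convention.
Insert each entry of the permutation into P by Schensted row insertion, recording in Q the position of each new cell.

Insert 2: appended to row 1. P = [[2]], Q = [[1]].
Insert 3: appended to row 1. P = [[2, 3]], Q = [[1, 2]].
Insert 4: appended to row 1. P = [[2, 3, 4]], Q = [[1, 2, 3]].
Insert 5: appended to row 1. P = [[2, 3, 4, 5]], Q = [[1, 2, 3, 4]].
Insert 7: appended to row 1. P = [[2, 3, 4, 5, 7]], Q = [[1, 2, 3, 4, 5]].
Insert 1: 1 bumps 2 from row 1; 2 starts row 2. P = [[1, 3, 4, 5, 7], [2]], Q = [[1, 2, 3, 4, 5], [6]].
Insert 6: 6 bumps 7 from row 1; 7 appends to row 2. P = [[1, 3, 4, 5, 6], [2, 7]], Q = [[1, 2, 3, 4, 5], [6, 7]].
Insert 8: appended to row 1. P = [[1, 3, 4, 5, 6, 8], [2, 7]], Q = [[1, 2, 3, 4, 5, 8], [6, 7]].
Insert 9: appended to row 1. P = [[1, 3, 4, 5, 6, 8, 9], [2, 7]], Q = [[1, 2, 3, 4, 5, 8, 9], [6, 7]].

So P = [[1, 3, 4, 5, 6, 8, 9], [2, 7]], Q = [[1, 2, 3, 4, 5, 8, 9], [6, 7]].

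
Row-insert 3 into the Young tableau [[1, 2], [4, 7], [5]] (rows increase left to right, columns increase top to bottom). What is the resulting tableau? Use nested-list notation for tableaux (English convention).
3 is larger than every entry of row 1, so it is appended to row 1. The new tableau is [[1, 2, 3], [4, 7], [5]].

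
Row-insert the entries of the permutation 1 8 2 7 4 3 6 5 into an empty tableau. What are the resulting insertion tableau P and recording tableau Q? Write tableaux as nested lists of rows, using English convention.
Insert each entry of the permutation into P by Schensted row insertion, recording in Q the position of each new cell.

Insert 1: appended to row 1. P = [[1]].
Insert 8: appended to row 1. P = [[1, 8]].
Insert 2: 2 bumps 8 from row 1; 8 starts row 2. P = [[1, 2], [8]].
Insert 7: appended to row 1. P = [[1, 2, 7], [8]].
Insert 4: 4 bumps 7 from row 1; 7 bumps 8 from row 2; 8 starts row 3. P = [[1, 2, 4], [7], [8]].
Insert 3: 3 bumps 4 from row 1; 4 bumps 7 from row 2; 7 bumps 8 from row 3; 8 starts row 4. P = [[1, 2, 3], [4], [7], [8]].
Insert 6: appended to row 1. P = [[1, 2, 3, 6], [4], [7], [8]].
Insert 5: 5 bumps 6 from row 1; 6 appends to row 2. P = [[1, 2, 3, 5], [4, 6], [7], [8]].

So P = [[1, 2, 3, 5], [4, 6], [7], [8]], Q = [[1, 2, 4, 7], [3, 8], [5], [6]].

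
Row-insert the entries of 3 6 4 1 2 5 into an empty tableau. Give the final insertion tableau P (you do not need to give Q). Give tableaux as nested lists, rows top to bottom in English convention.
P = [[1, 2, 5], [3, 4], [6]]

Insert 3: appended to row 1. P = [[3]].
Insert 6: appended to row 1. P = [[3, 6]].
Insert 4: 4 bumps 6 from row 1; 6 starts row 2. P = [[3, 4], [6]].
Insert 1: 1 bumps 3 from row 1; 3 bumps 6 from row 2; 6 starts row 3. P = [[1, 4], [3], [6]].
Insert 2: 2 bumps 4 from row 1; 4 appends to row 2. P = [[1, 2], [3, 4], [6]].
Insert 5: appended to row 1. P = [[1, 2, 5], [3, 4], [6]].

So P = [[1, 2, 5], [3, 4], [6]].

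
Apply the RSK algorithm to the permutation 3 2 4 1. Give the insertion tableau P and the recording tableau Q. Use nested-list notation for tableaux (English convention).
Insert each entry of the permutation into P by Schensted row insertion, recording in Q the position of each new cell.

Insert 3: appended to row 1. P = [[3]].
Insert 2: 2 bumps 3 from row 1; 3 starts row 2. P = [[2], [3]].
Insert 4: appended to row 1. P = [[2, 4], [3]].
Insert 1: 1 bumps 2 from row 1; 2 bumps 3 from row 2; 3 starts row 3. P = [[1, 4], [2], [3]].

So P = [[1, 4], [2], [3]], Q = [[1, 3], [2], [4]].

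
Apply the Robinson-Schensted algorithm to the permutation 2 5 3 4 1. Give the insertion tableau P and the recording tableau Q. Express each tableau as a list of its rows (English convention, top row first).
P = [[1, 3, 4], [2], [5]], Q = [[1, 2, 4], [3], [5]]

Insert each entry of the permutation into P by Schensted row insertion, recording in Q the position of each new cell.

Insert 2: appended to row 1. P = [[2]].
Insert 5: appended to row 1. P = [[2, 5]].
Insert 3: 3 bumps 5 from row 1; 5 starts row 2. P = [[2, 3], [5]].
Insert 4: appended to row 1. P = [[2, 3, 4], [5]].
Insert 1: 1 bumps 2 from row 1; 2 bumps 5 from row 2; 5 starts row 3. P = [[1, 3, 4], [2], [5]].

So P = [[1, 3, 4], [2], [5]], Q = [[1, 2, 4], [3], [5]].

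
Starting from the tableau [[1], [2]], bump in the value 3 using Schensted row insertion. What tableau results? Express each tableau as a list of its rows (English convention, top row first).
3 is larger than every entry of row 1, so it is appended to row 1. The new tableau is [[1, 3], [2]].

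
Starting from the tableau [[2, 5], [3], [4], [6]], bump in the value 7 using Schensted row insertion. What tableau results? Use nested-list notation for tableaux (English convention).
7 is larger than every entry of row 1, so it is appended to row 1. The new tableau is [[2, 5, 7], [3], [4], [6]].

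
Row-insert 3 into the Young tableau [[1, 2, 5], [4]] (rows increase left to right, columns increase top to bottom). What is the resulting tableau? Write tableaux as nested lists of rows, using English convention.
In row 1, 3 replaces 5 (the leftmost entry greater than 3); 5 is bumped to row 2. 5 is appended to row 2. The new tableau is [[1, 2, 3], [4, 5]].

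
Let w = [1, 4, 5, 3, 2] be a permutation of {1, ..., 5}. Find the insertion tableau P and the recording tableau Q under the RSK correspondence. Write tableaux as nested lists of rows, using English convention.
P = [[1, 2, 5], [3], [4]], Q = [[1, 2, 3], [4], [5]]

Insert each entry of the permutation into P by Schensted row insertion, recording in Q the position of each new cell.

After inserting 1: P = [[1]].
After inserting 4: P = [[1, 4]].
After inserting 5: P = [[1, 4, 5]].
After inserting 3: P = [[1, 3, 5], [4]].
After inserting 2: P = [[1, 2, 5], [3], [4]].

So P = [[1, 2, 5], [3], [4]], Q = [[1, 2, 3], [4], [5]].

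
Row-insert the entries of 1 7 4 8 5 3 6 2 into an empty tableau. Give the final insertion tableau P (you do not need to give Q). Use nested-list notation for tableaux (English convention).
P = [[1, 2, 5, 6], [3, 8], [4], [7]]

Insert 1: appended to row 1. P = [[1]].
Insert 7: appended to row 1. P = [[1, 7]].
Insert 4: 4 bumps 7 from row 1; 7 starts row 2. P = [[1, 4], [7]].
Insert 8: appended to row 1. P = [[1, 4, 8], [7]].
Insert 5: 5 bumps 8 from row 1; 8 appends to row 2. P = [[1, 4, 5], [7, 8]].
Insert 3: 3 bumps 4 from row 1; 4 bumps 7 from row 2; 7 starts row 3. P = [[1, 3, 5], [4, 8], [7]].
Insert 6: appended to row 1. P = [[1, 3, 5, 6], [4, 8], [7]].
Insert 2: 2 bumps 3 from row 1; 3 bumps 4 from row 2; 4 bumps 7 from row 3; 7 starts row 4. P = [[1, 2, 5, 6], [3, 8], [4], [7]].

So P = [[1, 2, 5, 6], [3, 8], [4], [7]].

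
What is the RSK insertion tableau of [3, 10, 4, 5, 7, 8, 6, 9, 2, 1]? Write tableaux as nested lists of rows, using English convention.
P = [[1, 4, 5, 6, 8, 9], [2], [3], [7], [10]]

After inserting 3: P = [[3]].
After inserting 10: P = [[3, 10]].
After inserting 4: P = [[3, 4], [10]].
After inserting 5: P = [[3, 4, 5], [10]].
After inserting 7: P = [[3, 4, 5, 7], [10]].
After inserting 8: P = [[3, 4, 5, 7, 8], [10]].
After inserting 6: P = [[3, 4, 5, 6, 8], [7], [10]].
After inserting 9: P = [[3, 4, 5, 6, 8, 9], [7], [10]].
After inserting 2: P = [[2, 4, 5, 6, 8, 9], [3], [7], [10]].
After inserting 1: P = [[1, 4, 5, 6, 8, 9], [2], [3], [7], [10]].

So P = [[1, 4, 5, 6, 8, 9], [2], [3], [7], [10]].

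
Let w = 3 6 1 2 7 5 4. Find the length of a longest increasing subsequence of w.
3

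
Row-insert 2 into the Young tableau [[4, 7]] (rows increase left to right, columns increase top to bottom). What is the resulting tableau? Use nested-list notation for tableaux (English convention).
In row 1, 2 replaces 4 (the leftmost entry greater than 2); 4 is bumped to row 2. 4 starts a new row 2. The new tableau is [[2, 7], [4]].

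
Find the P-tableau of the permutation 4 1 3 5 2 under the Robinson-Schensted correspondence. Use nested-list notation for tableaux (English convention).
P = [[1, 2, 5], [3], [4]]

Insert 4: appended to row 1. P = [[4]].
Insert 1: 1 bumps 4 from row 1; 4 starts row 2. P = [[1], [4]].
Insert 3: appended to row 1. P = [[1, 3], [4]].
Insert 5: appended to row 1. P = [[1, 3, 5], [4]].
Insert 2: 2 bumps 3 from row 1; 3 bumps 4 from row 2; 4 starts row 3. P = [[1, 2, 5], [3], [4]].

So P = [[1, 2, 5], [3], [4]].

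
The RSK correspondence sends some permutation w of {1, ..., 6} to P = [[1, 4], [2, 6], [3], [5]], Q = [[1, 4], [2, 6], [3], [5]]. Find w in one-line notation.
5 3 2 6 1 4

Reverse the RSK construction: for i from n down to 1, find the cell of Q containing i, remove the entry at that cell from P, and reverse-bump it up through P; the value ejected from row 1 is w(i).

Step i=6: Q has 6 at row 2, column 2; remove 6 from row 2 of P and reverse-bump: 6 enters row 1 and ejects 4. So w(6) = 4. P is now [[1, 6], [2], [3], [5]].
Step i=5: Q has 5 at row 4, column 1; remove 5 from row 4 of P and reverse-bump: 5 enters row 3 and ejects 3; 3 enters row 2 and ejects 2; 2 enters row 1 and ejects 1. So w(5) = 1. P is now [[2, 6], [3], [5]].
Step i=4: Q has 4 at row 1, column 2; remove that cell from P, ejecting 6. So w(4) = 6. P is now [[2], [3], [5]].
Step i=3: Q has 3 at row 3, column 1; remove 5 from row 3 of P and reverse-bump: 5 enters row 2 and ejects 3; 3 enters row 1 and ejects 2. So w(3) = 2. P is now [[3], [5]].
Step i=2: Q has 2 at row 2, column 1; remove 5 from row 2 of P and reverse-bump: 5 enters row 1 and ejects 3. So w(2) = 3. P is now [[5]].
Step i=1: Q has 1 at row 1, column 1; remove that cell from P, ejecting 5. So w(1) = 5. P is now [].

So w = 5 3 2 6 1 4.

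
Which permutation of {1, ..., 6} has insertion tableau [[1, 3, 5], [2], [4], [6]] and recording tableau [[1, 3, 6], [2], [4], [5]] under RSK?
6 2 4 3 1 5

Reverse the RSK construction: for i from n down to 1, find the cell of Q containing i, remove the entry at that cell from P, and reverse-bump it up through P; the value ejected from row 1 is w(i).

Step i=6: Q has 6 at row 1, column 3; remove that cell from P, ejecting 5. So w(6) = 5. P is now [[1, 3], [2], [4], [6]].
Step i=5: Q has 5 at row 4, column 1; remove 6 from row 4 of P and reverse-bump: 6 enters row 3 and ejects 4; 4 enters row 2 and ejects 2; 2 enters row 1 and ejects 1. So w(5) = 1. P is now [[2, 3], [4], [6]].
Step i=4: Q has 4 at row 3, column 1; remove 6 from row 3 of P and reverse-bump: 6 enters row 2 and ejects 4; 4 enters row 1 and ejects 3. So w(4) = 3. P is now [[2, 4], [6]].
Step i=3: Q has 3 at row 1, column 2; remove that cell from P, ejecting 4. So w(3) = 4. P is now [[2], [6]].
Step i=2: Q has 2 at row 2, column 1; remove 6 from row 2 of P and reverse-bump: 6 enters row 1 and ejects 2. So w(2) = 2. P is now [[6]].
Step i=1: Q has 1 at row 1, column 1; remove that cell from P, ejecting 6. So w(1) = 6. P is now [].

So w = 6 2 4 3 1 5.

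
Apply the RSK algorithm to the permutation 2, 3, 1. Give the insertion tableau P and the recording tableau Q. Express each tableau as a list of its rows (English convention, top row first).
P = [[1, 3], [2]], Q = [[1, 2], [3]]

Insert each entry of the permutation into P by Schensted row insertion, recording in Q the position of each new cell.

Insert 2: appended to row 1. P = [[2]].
Insert 3: appended to row 1. P = [[2, 3]].
Insert 1: 1 bumps 2 from row 1; 2 starts row 2. P = [[1, 3], [2]].

So P = [[1, 3], [2]], Q = [[1, 2], [3]].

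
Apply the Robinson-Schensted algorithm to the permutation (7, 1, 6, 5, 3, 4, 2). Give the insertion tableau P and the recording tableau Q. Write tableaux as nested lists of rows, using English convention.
P = [[1, 2, 4], [3], [5], [6], [7]], Q = [[1, 3, 6], [2], [4], [5], [7]]

Insert each entry of the permutation into P by Schensted row insertion, recording in Q the position of each new cell.

Insert 7: appended to row 1. P = [[7]].
Insert 1: 1 bumps 7 from row 1; 7 starts row 2. P = [[1], [7]].
Insert 6: appended to row 1. P = [[1, 6], [7]].
Insert 5: 5 bumps 6 from row 1; 6 bumps 7 from row 2; 7 starts row 3. P = [[1, 5], [6], [7]].
Insert 3: 3 bumps 5 from row 1; 5 bumps 6 from row 2; 6 bumps 7 from row 3; 7 starts row 4. P = [[1, 3], [5], [6], [7]].
Insert 4: appended to row 1. P = [[1, 3, 4], [5], [6], [7]].
Insert 2: 2 bumps 3 from row 1; 3 bumps 5 from row 2; 5 bumps 6 from row 3; 6 bumps 7 from row 4; 7 starts row 5. P = [[1, 2, 4], [3], [5], [6], [7]].

So P = [[1, 2, 4], [3], [5], [6], [7]], Q = [[1, 3, 6], [2], [4], [5], [7]].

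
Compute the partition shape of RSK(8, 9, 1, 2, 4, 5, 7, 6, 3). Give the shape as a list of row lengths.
Row-insert each entry into an empty tableau.

After inserting 8: P = [[8]].
After inserting 9: P = [[8, 9]].
After inserting 1: P = [[1, 9], [8]].
After inserting 2: P = [[1, 2], [8, 9]].
After inserting 4: P = [[1, 2, 4], [8, 9]].
After inserting 5: P = [[1, 2, 4, 5], [8, 9]].
After inserting 7: P = [[1, 2, 4, 5, 7], [8, 9]].
After inserting 6: P = [[1, 2, 4, 5, 6], [7, 9], [8]].
After inserting 3: P = [[1, 2, 3, 5, 6], [4, 9], [7], [8]].

The final insertion tableau P = [[1, 2, 3, 5, 6], [4, 9], [7], [8]] has shape [5, 2, 1, 1].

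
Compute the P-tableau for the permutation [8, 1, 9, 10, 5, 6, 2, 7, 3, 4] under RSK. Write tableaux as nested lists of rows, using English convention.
Insert 8: appended to row 1. P = [[8]].
Insert 1: 1 bumps 8 from row 1; 8 starts row 2. P = [[1], [8]].
Insert 9: appended to row 1. P = [[1, 9], [8]].
Insert 10: appended to row 1. P = [[1, 9, 10], [8]].
Insert 5: 5 bumps 9 from row 1; 9 appends to row 2. P = [[1, 5, 10], [8, 9]].
Insert 6: 6 bumps 10 from row 1; 10 appends to row 2. P = [[1, 5, 6], [8, 9, 10]].
Insert 2: 2 bumps 5 from row 1; 5 bumps 8 from row 2; 8 starts row 3. P = [[1, 2, 6], [5, 9, 10], [8]].
Insert 7: appended to row 1. P = [[1, 2, 6, 7], [5, 9, 10], [8]].
Insert 3: 3 bumps 6 from row 1; 6 bumps 9 from row 2; 9 appends to row 3. P = [[1, 2, 3, 7], [5, 6, 10], [8, 9]].
Insert 4: 4 bumps 7 from row 1; 7 bumps 10 from row 2; 10 appends to row 3. P = [[1, 2, 3, 4], [5, 6, 7], [8, 9, 10]].

So P = [[1, 2, 3, 4], [5, 6, 7], [8, 9, 10]].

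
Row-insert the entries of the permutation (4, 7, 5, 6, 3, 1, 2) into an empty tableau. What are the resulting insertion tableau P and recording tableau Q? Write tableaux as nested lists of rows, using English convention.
Insert each entry of the permutation into P by Schensted row insertion, recording in Q the position of each new cell.

After inserting 4: P = [[4]].
After inserting 7: P = [[4, 7]].
After inserting 5: P = [[4, 5], [7]].
After inserting 6: P = [[4, 5, 6], [7]].
After inserting 3: P = [[3, 5, 6], [4], [7]].
After inserting 1: P = [[1, 5, 6], [3], [4], [7]].
After inserting 2: P = [[1, 2, 6], [3, 5], [4], [7]].

So P = [[1, 2, 6], [3, 5], [4], [7]], Q = [[1, 2, 4], [3, 7], [5], [6]].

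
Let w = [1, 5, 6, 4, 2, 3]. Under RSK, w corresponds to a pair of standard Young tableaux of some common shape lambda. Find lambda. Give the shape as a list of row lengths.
Row-insert each entry into an empty tableau.

After inserting 1: P = [[1]].
After inserting 5: P = [[1, 5]].
After inserting 6: P = [[1, 5, 6]].
After inserting 4: P = [[1, 4, 6], [5]].
After inserting 2: P = [[1, 2, 6], [4], [5]].
After inserting 3: P = [[1, 2, 3], [4, 6], [5]].

The final insertion tableau P = [[1, 2, 3], [4, 6], [5]] has shape [3, 2, 1].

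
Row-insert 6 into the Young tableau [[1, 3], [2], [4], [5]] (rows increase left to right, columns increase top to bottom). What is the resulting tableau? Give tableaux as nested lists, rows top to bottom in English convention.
6 is larger than every entry of row 1, so it is appended to row 1. The new tableau is [[1, 3, 6], [2], [4], [5]].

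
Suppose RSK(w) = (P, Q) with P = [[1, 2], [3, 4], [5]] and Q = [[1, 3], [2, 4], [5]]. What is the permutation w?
3 1 5 4 2

Reverse the RSK construction: for i from n down to 1, find the cell of Q containing i, remove the entry at that cell from P, and reverse-bump it up through P; the value ejected from row 1 is w(i).

Step i=5: Q has 5 at row 3, column 1; remove 5 from row 3 of P and reverse-bump: 5 enters row 2 and ejects 4; 4 enters row 1 and ejects 2. So w(5) = 2. P is now [[1, 4], [3, 5]].
Step i=4: Q has 4 at row 2, column 2; remove 5 from row 2 of P and reverse-bump: 5 enters row 1 and ejects 4. So w(4) = 4. P is now [[1, 5], [3]].
Step i=3: Q has 3 at row 1, column 2; remove that cell from P, ejecting 5. So w(3) = 5. P is now [[1], [3]].
Step i=2: Q has 2 at row 2, column 1; remove 3 from row 2 of P and reverse-bump: 3 enters row 1 and ejects 1. So w(2) = 1. P is now [[3]].
Step i=1: Q has 1 at row 1, column 1; remove that cell from P, ejecting 3. So w(1) = 3. P is now [].

So w = 3 1 5 4 2.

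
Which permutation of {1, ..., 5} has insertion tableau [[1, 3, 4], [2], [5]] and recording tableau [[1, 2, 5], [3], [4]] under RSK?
Reverse RSK: for i = n, n-1, ..., 1, locate i in Q, remove the corresponding corner cell from P, and reverse-bump its entry up through P; the value ejected from row 1 is w(i).

So w = 2 5 3 1 4.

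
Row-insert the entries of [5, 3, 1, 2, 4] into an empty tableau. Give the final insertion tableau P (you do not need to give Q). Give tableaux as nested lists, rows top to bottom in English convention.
Insert 5: appended to row 1. P = [[5]].
Insert 3: 3 bumps 5 from row 1; 5 starts row 2. P = [[3], [5]].
Insert 1: 1 bumps 3 from row 1; 3 bumps 5 from row 2; 5 starts row 3. P = [[1], [3], [5]].
Insert 2: appended to row 1. P = [[1, 2], [3], [5]].
Insert 4: appended to row 1. P = [[1, 2, 4], [3], [5]].

So P = [[1, 2, 4], [3], [5]].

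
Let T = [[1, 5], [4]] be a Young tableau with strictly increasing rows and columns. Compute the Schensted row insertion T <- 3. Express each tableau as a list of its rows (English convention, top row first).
[[1, 3], [4, 5]]

In row 1, 3 replaces 5 (the leftmost entry greater than 3); 5 is bumped to row 2. 5 is appended to row 2. The new tableau is [[1, 3], [4, 5]].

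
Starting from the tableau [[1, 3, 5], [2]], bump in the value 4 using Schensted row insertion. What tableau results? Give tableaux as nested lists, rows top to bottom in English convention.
In row 1, 4 replaces 5 (the leftmost entry greater than 4); 5 is bumped to row 2. 5 is appended to row 2. The new tableau is [[1, 3, 4], [2, 5]].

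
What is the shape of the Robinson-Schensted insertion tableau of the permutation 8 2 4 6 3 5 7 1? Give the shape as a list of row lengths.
[4, 2, 1, 1]

Row-insert each entry into an empty tableau.

After inserting 8: P = [[8]].
After inserting 2: P = [[2], [8]].
After inserting 4: P = [[2, 4], [8]].
After inserting 6: P = [[2, 4, 6], [8]].
After inserting 3: P = [[2, 3, 6], [4], [8]].
After inserting 5: P = [[2, 3, 5], [4, 6], [8]].
After inserting 7: P = [[2, 3, 5, 7], [4, 6], [8]].
After inserting 1: P = [[1, 3, 5, 7], [2, 6], [4], [8]].

The final insertion tableau P = [[1, 3, 5, 7], [2, 6], [4], [8]] has shape [4, 2, 1, 1].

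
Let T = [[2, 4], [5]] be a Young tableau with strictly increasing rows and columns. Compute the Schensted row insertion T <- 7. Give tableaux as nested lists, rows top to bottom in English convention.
[[2, 4, 7], [5]]

7 is larger than every entry of row 1, so it is appended to row 1. The new tableau is [[2, 4, 7], [5]].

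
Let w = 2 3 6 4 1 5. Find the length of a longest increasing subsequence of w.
4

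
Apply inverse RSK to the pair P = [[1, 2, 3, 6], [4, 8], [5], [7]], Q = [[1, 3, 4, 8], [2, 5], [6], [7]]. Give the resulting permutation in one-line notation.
Reverse the RSK construction: for i from n down to 1, find the cell of Q containing i, remove the entry at that cell from P, and reverse-bump it up through P; the value ejected from row 1 is w(i).

Step i=8: Q has 8 at row 1, column 4; remove that cell from P, ejecting 6. So w(8) = 6. P is now [[1, 2, 3], [4, 8], [5], [7]].
Step i=7: Q has 7 at row 4, column 1; remove 7 from row 4 of P and reverse-bump: 7 enters row 3 and ejects 5; 5 enters row 2 and ejects 4; 4 enters row 1 and ejects 3. So w(7) = 3. P is now [[1, 2, 4], [5, 8], [7]].
Step i=6: Q has 6 at row 3, column 1; remove 7 from row 3 of P and reverse-bump: 7 enters row 2 and ejects 5; 5 enters row 1 and ejects 4. So w(6) = 4. P is now [[1, 2, 5], [7, 8]].
Step i=5: Q has 5 at row 2, column 2; remove 8 from row 2 of P and reverse-bump: 8 enters row 1 and ejects 5. So w(5) = 5. P is now [[1, 2, 8], [7]].
Step i=4: Q has 4 at row 1, column 3; remove that cell from P, ejecting 8. So w(4) = 8. P is now [[1, 2], [7]].
Step i=3: Q has 3 at row 1, column 2; remove that cell from P, ejecting 2. So w(3) = 2. P is now [[1], [7]].
Step i=2: Q has 2 at row 2, column 1; remove 7 from row 2 of P and reverse-bump: 7 enters row 1 and ejects 1. So w(2) = 1. P is now [[7]].
Step i=1: Q has 1 at row 1, column 1; remove that cell from P, ejecting 7. So w(1) = 7. P is now [].

So w = 7 1 2 8 5 4 3 6.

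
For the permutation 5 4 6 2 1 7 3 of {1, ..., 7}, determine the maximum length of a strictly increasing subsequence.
3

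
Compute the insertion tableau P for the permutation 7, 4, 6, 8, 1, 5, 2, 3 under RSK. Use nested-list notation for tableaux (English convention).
P = [[1, 2, 3], [4, 5, 8], [6], [7]]

Insert 7: appended to row 1. P = [[7]].
Insert 4: 4 bumps 7 from row 1; 7 starts row 2. P = [[4], [7]].
Insert 6: appended to row 1. P = [[4, 6], [7]].
Insert 8: appended to row 1. P = [[4, 6, 8], [7]].
Insert 1: 1 bumps 4 from row 1; 4 bumps 7 from row 2; 7 starts row 3. P = [[1, 6, 8], [4], [7]].
Insert 5: 5 bumps 6 from row 1; 6 appends to row 2. P = [[1, 5, 8], [4, 6], [7]].
Insert 2: 2 bumps 5 from row 1; 5 bumps 6 from row 2; 6 bumps 7 from row 3; 7 starts row 4. P = [[1, 2, 8], [4, 5], [6], [7]].
Insert 3: 3 bumps 8 from row 1; 8 appends to row 2. P = [[1, 2, 3], [4, 5, 8], [6], [7]].

So P = [[1, 2, 3], [4, 5, 8], [6], [7]].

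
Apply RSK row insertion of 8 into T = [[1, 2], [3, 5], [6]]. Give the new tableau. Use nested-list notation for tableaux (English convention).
[[1, 2, 8], [3, 5], [6]]

8 is larger than every entry of row 1, so it is appended to row 1. The new tableau is [[1, 2, 8], [3, 5], [6]].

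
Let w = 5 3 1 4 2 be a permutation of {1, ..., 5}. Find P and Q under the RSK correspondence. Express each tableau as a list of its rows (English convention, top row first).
Insert each entry of the permutation into P by Schensted row insertion, recording in Q the position of each new cell.

Insert 5: appended to row 1. P = [[5]], Q = [[1]].
Insert 3: 3 bumps 5 from row 1; 5 starts row 2. P = [[3], [5]], Q = [[1], [2]].
Insert 1: 1 bumps 3 from row 1; 3 bumps 5 from row 2; 5 starts row 3. P = [[1], [3], [5]], Q = [[1], [2], [3]].
Insert 4: appended to row 1. P = [[1, 4], [3], [5]], Q = [[1, 4], [2], [3]].
Insert 2: 2 bumps 4 from row 1; 4 appends to row 2. P = [[1, 2], [3, 4], [5]], Q = [[1, 4], [2, 5], [3]].

So P = [[1, 2], [3, 4], [5]], Q = [[1, 4], [2, 5], [3]].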